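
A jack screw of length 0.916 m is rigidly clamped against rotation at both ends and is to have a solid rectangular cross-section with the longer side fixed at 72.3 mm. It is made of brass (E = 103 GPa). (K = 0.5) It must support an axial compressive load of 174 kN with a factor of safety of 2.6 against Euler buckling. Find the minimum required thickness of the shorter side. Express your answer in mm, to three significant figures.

b ≈ 24.9 mm

Required P_cr = n·P = 2.6 × 174 = 452.4 kN
L_e = K·L = 0.5 × 0.916 = 0.4580 m
Required I = P_cr·L_e²/(π²E) = 4.524×10^5 × 0.4580² / (π² × 1.03×10^11) = 9.335×10^-8 m⁴
I_req = 9.335×10^4 mm⁴
Rectangle, weak axis: I_min = h·b³/12 with h = 72.3 mm fixed  ⇒  b = (12I/h)^(1/3) = 24.9 mm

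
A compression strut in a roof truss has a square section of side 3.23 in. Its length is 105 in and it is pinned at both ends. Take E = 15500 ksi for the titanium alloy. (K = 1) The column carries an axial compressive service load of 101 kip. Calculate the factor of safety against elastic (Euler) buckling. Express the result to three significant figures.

n ≈ 1.25

I = a⁴/12 = 3.23⁴/12 = 9.070 in⁴
Effective length L_e = K·L = 1 × 105 = 105.0 in
P_cr = π²EI / L_e² = π² × 15500×10³ × 9.070 / 105.0² = 1.259×10^5 lb
Factor of safety n = P_cr / P = 125.86 / 101 = 1.25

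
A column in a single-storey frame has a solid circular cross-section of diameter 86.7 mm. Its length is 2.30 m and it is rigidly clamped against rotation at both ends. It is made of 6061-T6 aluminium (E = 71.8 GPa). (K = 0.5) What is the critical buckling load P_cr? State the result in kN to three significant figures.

P_cr ≈ 1490 kN

I = πd⁴/64 = π×86.7⁴/64 = 2.774×10^6 mm⁴
I = 2.774×10^6 mm⁴ = 2.774×10^-6 m⁴
Effective length L_e = K·L = 0.5 × 2.30 = 1.150 m
P_cr = π²EI / L_e² = π² × 71.8×10⁹ × 2.774×10^-6 / 1.150² = 1.486×10^6 N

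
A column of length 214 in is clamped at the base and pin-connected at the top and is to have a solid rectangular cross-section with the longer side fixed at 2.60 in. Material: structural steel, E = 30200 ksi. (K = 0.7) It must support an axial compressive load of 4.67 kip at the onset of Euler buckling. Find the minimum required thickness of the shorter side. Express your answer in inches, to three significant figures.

b ≈ 1.18 in

L_e = K·L = 0.7 × 214 = 149.8 in
Required I = P_cr·L_e²/(π²E) = 4.670×10^3 × 149.8² / (π² × 3.02×10^7) = 0.3516 in⁴
Rectangle, weak axis: I_min = h·b³/12 with h = 2.60 in fixed  ⇒  b = (12I/h)^(1/3) = 1.18 in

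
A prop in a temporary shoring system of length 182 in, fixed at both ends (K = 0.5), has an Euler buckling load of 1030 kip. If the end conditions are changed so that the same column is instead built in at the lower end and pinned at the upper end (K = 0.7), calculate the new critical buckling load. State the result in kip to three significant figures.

P_cr ∝ 1/K², so P_cr,new = P_cr,old × (K_old/K_new)² = 1030 × (0.5/0.7)²
= 1030 × 0.5102 = 526 kip

P_cr ≈ 526 kip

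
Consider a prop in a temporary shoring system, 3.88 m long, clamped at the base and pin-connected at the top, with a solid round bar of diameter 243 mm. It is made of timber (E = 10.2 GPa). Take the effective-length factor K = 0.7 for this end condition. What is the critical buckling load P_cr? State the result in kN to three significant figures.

I = πd⁴/64 = π×243⁴/64 = 1.712×10^8 mm⁴
I = 1.712×10^8 mm⁴ = 1.712×10^-4 m⁴
Effective length L_e = K·L = 0.7 × 3.88 = 2.716 m
P_cr = π²EI / L_e² = π² × 10.2×10⁹ × 1.712×10^-4 / 2.716² = 2.336×10^6 N

P_cr ≈ 2340 kN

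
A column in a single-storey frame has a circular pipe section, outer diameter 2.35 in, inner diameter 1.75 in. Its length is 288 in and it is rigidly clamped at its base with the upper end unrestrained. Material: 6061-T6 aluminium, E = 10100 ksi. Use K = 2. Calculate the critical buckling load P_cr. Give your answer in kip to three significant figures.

d_o = 2.35 in, d_i = 1.75 in
I = π(d_o⁴ − d_i⁴)/64 = π(2.35⁴ − 1.750⁴)/64 = 1.037 in⁴
Effective length L_e = K·L = 2 × 288 = 576.0 in
P_cr = π²EI / L_e² = π² × 10100×10³ × 1.037 / 576.0² = 311.5 lb

P_cr ≈ 0.311 kip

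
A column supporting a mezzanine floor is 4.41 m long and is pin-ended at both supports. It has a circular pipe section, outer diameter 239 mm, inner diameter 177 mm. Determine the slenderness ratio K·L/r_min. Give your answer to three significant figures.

d_o = 239 mm, d_i = 177 mm
I = π(d_o⁴ − d_i⁴)/64 = π(239⁴ − 177.0⁴)/64 = 1.120×10^8 mm⁴
A = 2.026×10^4 mm²;  r_min = √(I/A) = √(1.120×10^8/2.026×10^4) = 74.35 mm
L_e = K·L = 1 × 4.41 m = 4.410 m = 4410.0 mm
λ = L_e / r_min = 4410.0 / 74.35 = 59.3

λ ≈ 59.3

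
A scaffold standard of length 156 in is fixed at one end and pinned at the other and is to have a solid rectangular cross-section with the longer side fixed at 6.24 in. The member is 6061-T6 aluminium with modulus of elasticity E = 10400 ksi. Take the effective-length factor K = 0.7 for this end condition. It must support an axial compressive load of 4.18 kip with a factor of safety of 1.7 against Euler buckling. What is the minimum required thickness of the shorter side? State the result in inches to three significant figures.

b ≈ 1.17 in

Required P_cr = n·P = 1.7 × 4.18 = 7.106 kip
L_e = K·L = 0.7 × 156 = 109.2 in
Required I = P_cr·L_e²/(π²E) = 7.106×10^3 × 109.2² / (π² × 1.04×10^7) = 0.8255 in⁴
Rectangle, weak axis: I_min = h·b³/12 with h = 6.24 in fixed  ⇒  b = (12I/h)^(1/3) = 1.17 in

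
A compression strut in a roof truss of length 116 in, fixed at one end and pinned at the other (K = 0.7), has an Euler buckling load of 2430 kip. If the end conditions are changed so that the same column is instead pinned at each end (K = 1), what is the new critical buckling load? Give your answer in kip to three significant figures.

P_cr ∝ 1/K², so P_cr,new = P_cr,old × (K_old/K_new)² = 2430 × (0.7/1)²
= 2430 × 0.4900 = 1190 kip

P_cr ≈ 1190 kip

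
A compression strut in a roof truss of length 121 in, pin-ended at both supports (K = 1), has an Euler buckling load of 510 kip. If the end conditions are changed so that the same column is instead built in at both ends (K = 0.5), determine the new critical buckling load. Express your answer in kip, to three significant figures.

P_cr ∝ 1/K², so P_cr,new = P_cr,old × (K_old/K_new)² = 510 × (1/0.5)²
= 510 × 4.000 = 2040 kip

P_cr ≈ 2040 kip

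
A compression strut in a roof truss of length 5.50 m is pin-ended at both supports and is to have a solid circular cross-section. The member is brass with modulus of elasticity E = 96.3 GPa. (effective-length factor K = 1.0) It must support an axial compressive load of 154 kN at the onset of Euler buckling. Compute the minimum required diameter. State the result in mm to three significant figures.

d ≈ 100 mm

L_e = K·L = 1 × 5.50 = 5.500 m
Required I = P_cr·L_e²/(π²E) = 1.540×10^5 × 5.500² / (π² × 9.63×10^10) = 4.901×10^-6 m⁴
I_req = 4.901×10^6 mm⁴
Solid circle: I = πd⁴/64  ⇒  d = (64I/π)^(1/4) = (64×4.901×10^6/π)^(1/4) = 100 mm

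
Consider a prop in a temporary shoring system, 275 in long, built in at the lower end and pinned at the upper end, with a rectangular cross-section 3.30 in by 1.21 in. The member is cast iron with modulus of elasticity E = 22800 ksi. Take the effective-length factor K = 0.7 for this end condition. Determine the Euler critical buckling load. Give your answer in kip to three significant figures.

P_cr ≈ 2.96 kip

Buckling occurs about the weak axis: I_min = h·b³/12 with b = 1.21 in (the shorter side).
I_min = 3.30×1.21³/12 = 0.4872 in⁴
Effective length L_e = K·L = 0.7 × 275 = 192.5 in
P_cr = π²EI / L_e² = π² × 22800×10³ × 0.4872 / 192.5² = 2.958×10^3 lb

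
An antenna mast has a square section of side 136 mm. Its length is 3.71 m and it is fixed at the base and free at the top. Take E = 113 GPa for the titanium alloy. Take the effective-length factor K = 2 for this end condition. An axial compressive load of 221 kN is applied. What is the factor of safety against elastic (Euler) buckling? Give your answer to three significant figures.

n ≈ 2.61

I = a⁴/12 = 136⁴/12 = 2.851×10^7 mm⁴
I = 2.851×10^7 mm⁴ = 2.851×10^-5 m⁴
Effective length L_e = K·L = 2 × 3.71 = 7.420 m
P_cr = π²EI / L_e² = π² × 113×10⁹ × 2.851×10^-5 / 7.420² = 5.775×10^5 N
Factor of safety n = P_cr / P = 577.49 / 221 = 2.61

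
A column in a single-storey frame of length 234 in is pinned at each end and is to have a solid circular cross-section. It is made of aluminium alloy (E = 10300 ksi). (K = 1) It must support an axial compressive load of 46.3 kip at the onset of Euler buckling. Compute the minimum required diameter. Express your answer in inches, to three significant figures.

d ≈ 4.75 in

L_e = K·L = 1 × 234 = 234.0 in
Required I = P_cr·L_e²/(π²E) = 4.630×10^4 × 234.0² / (π² × 1.03×10^7) = 24.94 in⁴
Solid circle: I = πd⁴/64  ⇒  d = (64I/π)^(1/4) = (64×24.94/π)^(1/4) = 4.75 in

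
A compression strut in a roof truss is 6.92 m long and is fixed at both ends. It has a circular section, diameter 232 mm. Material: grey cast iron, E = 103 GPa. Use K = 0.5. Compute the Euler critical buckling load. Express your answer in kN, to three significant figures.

P_cr ≈ 12100 kN

I = πd⁴/64 = π×232⁴/64 = 1.422×10^8 mm⁴
I = 1.422×10^8 mm⁴ = 1.422×10^-4 m⁴
Effective length L_e = K·L = 0.5 × 6.92 = 3.460 m
P_cr = π²EI / L_e² = π² × 103×10⁹ × 1.422×10^-4 / 3.460² = 1.208×10^7 N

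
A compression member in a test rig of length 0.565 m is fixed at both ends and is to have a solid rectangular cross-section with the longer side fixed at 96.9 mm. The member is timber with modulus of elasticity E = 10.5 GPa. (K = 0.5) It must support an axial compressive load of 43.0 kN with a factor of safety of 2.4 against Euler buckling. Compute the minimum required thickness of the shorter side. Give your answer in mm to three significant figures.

Required P_cr = n·P = 2.4 × 43.0 = 103.2 kN
L_e = K·L = 0.5 × 0.565 = 0.2825 m
Required I = P_cr·L_e²/(π²E) = 1.032×10^5 × 0.2825² / (π² × 1.05×10^10) = 7.947×10^-8 m⁴
I_req = 7.947×10^4 mm⁴
Rectangle, weak axis: I_min = h·b³/12 with h = 96.9 mm fixed  ⇒  b = (12I/h)^(1/3) = 21.4 mm

b ≈ 21.4 mm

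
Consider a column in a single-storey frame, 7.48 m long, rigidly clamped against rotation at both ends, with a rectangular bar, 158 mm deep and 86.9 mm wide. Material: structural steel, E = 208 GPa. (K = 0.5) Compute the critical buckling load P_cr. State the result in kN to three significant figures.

P_cr ≈ 1270 kN

Buckling occurs about the weak axis: I_min = h·b³/12 with b = 86.9 mm (the shorter side).
I_min = 158×86.9³/12 = 8.640×10^6 mm⁴
I = 8.640×10^6 mm⁴ = 8.640×10^-6 m⁴
Effective length L_e = K·L = 0.5 × 7.48 = 3.740 m
P_cr = π²EI / L_e² = π² × 208×10⁹ × 8.640×10^-6 / 3.740² = 1.268×10^6 N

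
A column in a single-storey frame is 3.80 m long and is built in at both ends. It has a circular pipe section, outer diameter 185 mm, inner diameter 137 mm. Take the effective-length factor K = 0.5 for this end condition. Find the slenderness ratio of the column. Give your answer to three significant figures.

λ ≈ 33.0

d_o = 185 mm, d_i = 137 mm
I = π(d_o⁴ − d_i⁴)/64 = π(185⁴ − 137.0⁴)/64 = 4.021×10^7 mm⁴
A = 1.214×10^4 mm²;  r_min = √(I/A) = √(4.021×10^7/1.214×10^4) = 57.55 mm
L_e = K·L = 0.5 × 3.80 m = 1.900 m = 1900.0 mm
λ = L_e / r_min = 1900.0 / 57.55 = 33.0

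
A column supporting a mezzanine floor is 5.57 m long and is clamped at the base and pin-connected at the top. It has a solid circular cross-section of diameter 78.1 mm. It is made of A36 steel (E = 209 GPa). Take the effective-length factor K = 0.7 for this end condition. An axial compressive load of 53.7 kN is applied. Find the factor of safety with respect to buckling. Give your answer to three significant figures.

I = πd⁴/64 = π×78.1⁴/64 = 1.826×10^6 mm⁴
I = 1.826×10^6 mm⁴ = 1.826×10^-6 m⁴
Effective length L_e = K·L = 0.7 × 5.57 = 3.899 m
P_cr = π²EI / L_e² = π² × 209×10⁹ × 1.826×10^-6 / 3.899² = 2.478×10^5 N
Factor of safety n = P_cr / P = 247.81 / 53.7 = 4.61

n ≈ 4.61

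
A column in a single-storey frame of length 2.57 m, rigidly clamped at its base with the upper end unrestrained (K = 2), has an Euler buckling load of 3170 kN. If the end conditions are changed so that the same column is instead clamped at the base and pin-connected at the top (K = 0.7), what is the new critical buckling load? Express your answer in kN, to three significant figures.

P_cr ∝ 1/K², so P_cr,new = P_cr,old × (K_old/K_new)² = 3170 × (2/0.7)²
= 3170 × 8.163 = 25900 kN

P_cr ≈ 25900 kN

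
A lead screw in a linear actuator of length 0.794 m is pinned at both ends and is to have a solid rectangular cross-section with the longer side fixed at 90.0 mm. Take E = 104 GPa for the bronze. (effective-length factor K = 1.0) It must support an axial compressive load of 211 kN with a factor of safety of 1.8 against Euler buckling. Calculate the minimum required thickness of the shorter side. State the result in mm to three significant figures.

Required P_cr = n·P = 1.8 × 211 = 379.8 kN
L_e = K·L = 1 × 0.794 = 0.7940 m
Required I = P_cr·L_e²/(π²E) = 3.798×10^5 × 0.7940² / (π² × 1.04×10^11) = 2.333×10^-7 m⁴
I_req = 2.333×10^5 mm⁴
Rectangle, weak axis: I_min = h·b³/12 with h = 90.0 mm fixed  ⇒  b = (12I/h)^(1/3) = 31.4 mm

b ≈ 31.4 mm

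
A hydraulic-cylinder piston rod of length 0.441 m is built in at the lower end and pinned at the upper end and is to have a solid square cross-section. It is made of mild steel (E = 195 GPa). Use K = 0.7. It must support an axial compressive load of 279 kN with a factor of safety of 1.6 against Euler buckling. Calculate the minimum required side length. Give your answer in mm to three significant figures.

a ≈ 22.7 mm

Required P_cr = n·P = 1.6 × 279 = 446.4 kN
L_e = K·L = 0.7 × 0.441 = 0.3087 m
Required I = P_cr·L_e²/(π²E) = 4.464×10^5 × 0.3087² / (π² × 1.95×10^11) = 2.210×10^-8 m⁴
I_req = 2.210×10^4 mm⁴
Solid square: I = a⁴/12  ⇒  a = (12I)^(1/4) = (12×2.210×10^4)^(1/4) = 22.7 mm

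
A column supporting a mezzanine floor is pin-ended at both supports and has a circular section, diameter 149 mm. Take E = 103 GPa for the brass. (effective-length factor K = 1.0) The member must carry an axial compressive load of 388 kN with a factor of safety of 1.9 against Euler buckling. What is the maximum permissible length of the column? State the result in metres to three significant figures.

L_max ≈ 5.78 m

I = πd⁴/64 = π×149⁴/64 = 2.419×10^7 mm⁴
I = 2.419×10^-5 m⁴
Required critical load P_cr = n·P = 1.9 × 388 = 737.2 kN = 7.372×10^5 N
From P_cr = π²EI/(K·L)²:  L = (1/K)·√(π²EI/P_cr) = (1/1)·√(π²×1.03×10^11×2.419×10^-5/7.372×10^5)
L = 5.78 m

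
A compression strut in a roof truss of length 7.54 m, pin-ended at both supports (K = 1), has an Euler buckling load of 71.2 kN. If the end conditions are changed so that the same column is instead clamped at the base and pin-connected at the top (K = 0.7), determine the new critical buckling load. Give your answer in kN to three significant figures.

P_cr ∝ 1/K², so P_cr,new = P_cr,old × (K_old/K_new)² = 71.2 × (1/0.7)²
= 71.2 × 2.041 = 145 kN

P_cr ≈ 145 kN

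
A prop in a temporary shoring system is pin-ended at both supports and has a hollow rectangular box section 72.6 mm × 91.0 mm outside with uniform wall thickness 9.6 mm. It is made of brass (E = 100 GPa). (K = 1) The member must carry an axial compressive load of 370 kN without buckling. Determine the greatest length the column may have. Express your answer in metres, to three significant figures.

L_max ≈ 2.30 m

Inner dimensions: h_i = 91.0 − 2×9.6 = 71.80 mm, b_i = 72.6 − 2×9.6 = 53.40 mm
Weak-axis I_min = (h_o·b_o³ − h_i·b_i³)/12 with b_o = 72.6, b_i = 53.40 mm (shorter outer/inner sides).
I_min = (91.0×72.6³ − 71.80×53.40³)/12 = 1.991×10^6 mm⁴
I = 1.991×10^-6 m⁴
At the buckling limit P_cr = P = 3.700×10^5 N
From P_cr = π²EI/(K·L)²:  L = (1/K)·√(π²EI/P_cr) = (1/1)·√(π²×1.00×10^11×1.991×10^-6/3.700×10^5)
L = 2.30 m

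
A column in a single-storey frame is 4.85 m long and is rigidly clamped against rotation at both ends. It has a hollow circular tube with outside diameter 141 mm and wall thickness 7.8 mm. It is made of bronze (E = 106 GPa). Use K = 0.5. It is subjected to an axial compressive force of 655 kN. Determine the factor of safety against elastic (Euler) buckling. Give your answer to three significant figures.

Inner diameter d_i = 141 − 2×7.8 = 125.4 mm
I = π(d_o⁴ − d_i⁴)/64 = π(141⁴ − 125.4⁴)/64 = 7.264×10^6 mm⁴
I = 7.264×10^6 mm⁴ = 7.264×10^-6 m⁴
Effective length L_e = K·L = 0.5 × 4.85 = 2.425 m
P_cr = π²EI / L_e² = π² × 106×10⁹ × 7.264×10^-6 / 2.425² = 1.292×10^6 N
Factor of safety n = P_cr / P = 1292.2 / 655 = 1.97

n ≈ 1.97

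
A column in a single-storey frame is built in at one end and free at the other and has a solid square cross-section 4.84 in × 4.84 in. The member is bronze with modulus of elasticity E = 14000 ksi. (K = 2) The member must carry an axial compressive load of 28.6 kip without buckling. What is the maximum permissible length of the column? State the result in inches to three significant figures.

I = a⁴/12 = 4.84⁴/12 = 45.73 in⁴
At the buckling limit P_cr = P = 2.860×10^4 lb
From P_cr = π²EI/(K·L)²:  L = (1/K)·√(π²EI/P_cr) = (1/2)·√(π²×1.40×10^7×45.73/2.860×10^4)
L = 235 in

L_max ≈ 235 in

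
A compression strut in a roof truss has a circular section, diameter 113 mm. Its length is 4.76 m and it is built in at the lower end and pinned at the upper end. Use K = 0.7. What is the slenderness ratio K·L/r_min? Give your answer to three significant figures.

λ ≈ 118

For a solid circle r = d/4 = 113/4 = 28.25 mm
L_e = K·L = 0.7 × 4.76 m = 3.332 m = 3332.0 mm
λ = L_e / r_min = 3332.0 / 28.25 = 118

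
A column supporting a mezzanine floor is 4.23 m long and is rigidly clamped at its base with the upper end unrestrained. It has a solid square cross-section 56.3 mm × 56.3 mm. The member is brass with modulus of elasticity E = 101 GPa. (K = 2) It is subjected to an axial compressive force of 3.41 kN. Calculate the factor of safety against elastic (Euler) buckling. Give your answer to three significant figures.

I = a⁴/12 = 56.3⁴/12 = 8.372×10^5 mm⁴
I = 8.372×10^5 mm⁴ = 8.372×10^-7 m⁴
Effective length L_e = K·L = 2 × 4.23 = 8.460 m
P_cr = π²EI / L_e² = π² × 101×10⁹ × 8.372×10^-7 / 8.460² = 1.166×10^4 N
Factor of safety n = P_cr / P = 11.661 / 3.41 = 3.42

n ≈ 3.42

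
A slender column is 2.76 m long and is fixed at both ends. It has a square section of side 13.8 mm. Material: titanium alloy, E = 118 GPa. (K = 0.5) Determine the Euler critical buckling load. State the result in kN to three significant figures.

I = a⁴/12 = 13.8⁴/12 = 3.022×10^3 mm⁴
I = 3.022×10^3 mm⁴ = 3.022×10^-9 m⁴
Effective length L_e = K·L = 0.5 × 2.76 = 1.380 m
P_cr = π²EI / L_e² = π² × 118×10⁹ × 3.022×10^-9 / 1.380² = 1.848×10^3 N

P_cr ≈ 1.85 kN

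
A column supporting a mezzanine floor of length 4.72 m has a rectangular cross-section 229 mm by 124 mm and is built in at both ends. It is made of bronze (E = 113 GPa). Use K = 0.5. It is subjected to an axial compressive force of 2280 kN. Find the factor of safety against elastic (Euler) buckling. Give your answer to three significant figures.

Buckling occurs about the weak axis: I_min = h·b³/12 with b = 124 mm (the shorter side).
I_min = 229×124³/12 = 3.638×10^7 mm⁴
I = 3.638×10^7 mm⁴ = 3.638×10^-5 m⁴
Effective length L_e = K·L = 0.5 × 4.72 = 2.360 m
P_cr = π²EI / L_e² = π² × 113×10⁹ × 3.638×10^-5 / 2.360² = 7.286×10^6 N
Factor of safety n = P_cr / P = 7285.7 / 2280 = 3.20

n ≈ 3.20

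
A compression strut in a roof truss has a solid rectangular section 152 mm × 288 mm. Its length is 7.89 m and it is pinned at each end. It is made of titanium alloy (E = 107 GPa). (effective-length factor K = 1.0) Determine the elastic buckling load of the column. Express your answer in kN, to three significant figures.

Buckling occurs about the weak axis: I_min = h·b³/12 with b = 152 mm (the shorter side).
I_min = 288×152³/12 = 8.428×10^7 mm⁴
I = 8.428×10^7 mm⁴ = 8.428×10^-5 m⁴
Effective length L_e = K·L = 1 × 7.89 = 7.890 m
P_cr = π²EI / L_e² = π² × 107×10⁹ × 8.428×10^-5 / 7.890² = 1.430×10^6 N

P_cr ≈ 1430 kN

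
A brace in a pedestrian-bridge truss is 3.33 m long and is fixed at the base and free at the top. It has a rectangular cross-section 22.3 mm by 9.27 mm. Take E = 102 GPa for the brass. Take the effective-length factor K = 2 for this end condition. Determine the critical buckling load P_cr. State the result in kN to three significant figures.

Buckling occurs about the weak axis: I_min = h·b³/12 with b = 9.27 mm (the shorter side).
I_min = 22.3×9.27³/12 = 1.480×10^3 mm⁴
I = 1.480×10^3 mm⁴ = 1.480×10^-9 m⁴
Effective length L_e = K·L = 2 × 3.33 = 6.660 m
P_cr = π²EI / L_e² = π² × 102×10⁹ × 1.480×10^-9 / 6.660² = 33.60 N

P_cr ≈ 0.0336 kN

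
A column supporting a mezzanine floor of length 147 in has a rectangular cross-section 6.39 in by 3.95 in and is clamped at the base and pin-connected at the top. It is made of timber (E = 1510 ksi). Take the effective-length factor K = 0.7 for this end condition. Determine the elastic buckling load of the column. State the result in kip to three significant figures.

P_cr ≈ 46.2 kip

Buckling occurs about the weak axis: I_min = h·b³/12 with b = 3.95 in (the shorter side).
I_min = 6.39×3.95³/12 = 32.82 in⁴
Effective length L_e = K·L = 0.7 × 147 = 102.9 in
P_cr = π²EI / L_e² = π² × 1510×10³ × 32.82 / 102.9² = 4.619×10^4 lb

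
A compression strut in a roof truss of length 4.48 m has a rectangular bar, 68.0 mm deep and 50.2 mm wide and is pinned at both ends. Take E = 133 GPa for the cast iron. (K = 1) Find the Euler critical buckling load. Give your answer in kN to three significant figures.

Buckling occurs about the weak axis: I_min = h·b³/12 with b = 50.2 mm (the shorter side).
I_min = 68.0×50.2³/12 = 7.169×10^5 mm⁴
I = 7.169×10^5 mm⁴ = 7.169×10^-7 m⁴
Effective length L_e = K·L = 1 × 4.48 = 4.480 m
P_cr = π²EI / L_e² = π² × 133×10⁹ × 7.169×10^-7 / 4.480² = 4.689×10^4 N

P_cr ≈ 46.9 kN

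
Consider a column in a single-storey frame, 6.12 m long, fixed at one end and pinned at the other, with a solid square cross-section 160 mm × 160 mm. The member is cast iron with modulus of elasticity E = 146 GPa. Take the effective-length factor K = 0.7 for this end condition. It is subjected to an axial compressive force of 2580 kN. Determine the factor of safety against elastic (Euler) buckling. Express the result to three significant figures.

n ≈ 1.66

I = a⁴/12 = 160⁴/12 = 5.461×10^7 mm⁴
I = 5.461×10^7 mm⁴ = 5.461×10^-5 m⁴
Effective length L_e = K·L = 0.7 × 6.12 = 4.284 m
P_cr = π²EI / L_e² = π² × 146×10⁹ × 5.461×10^-5 / 4.284² = 4.288×10^6 N
Factor of safety n = P_cr / P = 4288.0 / 2580 = 1.66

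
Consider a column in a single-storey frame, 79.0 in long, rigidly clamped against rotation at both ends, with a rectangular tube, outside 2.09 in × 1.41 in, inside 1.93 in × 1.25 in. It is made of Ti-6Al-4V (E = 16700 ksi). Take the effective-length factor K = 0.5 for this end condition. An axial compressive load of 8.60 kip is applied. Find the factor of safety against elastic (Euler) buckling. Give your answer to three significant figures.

Weak-axis I_min = (h_o·b_o³ − h_i·b_i³)/12 with b_o = 1.41, b_i = 1.250 in (shorter outer/inner sides).
I_min = (2.09×1.41³ − 1.930×1.250³)/12 = 0.1741 in⁴
Effective length L_e = K·L = 0.5 × 79.0 = 39.50 in
P_cr = π²EI / L_e² = π² × 16700×10³ × 0.1741 / 39.50² = 1.839×10^4 lb
Factor of safety n = P_cr / P = 18.392 / 8.60 = 2.14

n ≈ 2.14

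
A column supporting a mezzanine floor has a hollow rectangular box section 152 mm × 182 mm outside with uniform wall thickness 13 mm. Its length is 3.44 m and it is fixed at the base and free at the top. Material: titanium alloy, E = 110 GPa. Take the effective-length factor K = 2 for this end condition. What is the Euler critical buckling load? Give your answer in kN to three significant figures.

P_cr ≈ 625 kN

Inner dimensions: h_i = 182 − 2×13 = 156.0 mm, b_i = 152 − 2×13 = 126.0 mm
Weak-axis I_min = (h_o·b_o³ − h_i·b_i³)/12 with b_o = 152, b_i = 126.0 mm (shorter outer/inner sides).
I_min = (182×152³ − 156.0×126.0³)/12 = 2.726×10^7 mm⁴
I = 2.726×10^7 mm⁴ = 2.726×10^-5 m⁴
Effective length L_e = K·L = 2 × 3.44 = 6.880 m
P_cr = π²EI / L_e² = π² × 110×10⁹ × 2.726×10^-5 / 6.880² = 6.252×10^5 N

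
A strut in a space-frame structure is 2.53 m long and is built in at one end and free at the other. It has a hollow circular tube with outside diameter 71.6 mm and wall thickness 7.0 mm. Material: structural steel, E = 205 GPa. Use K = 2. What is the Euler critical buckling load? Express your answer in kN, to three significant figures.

P_cr ≈ 59.2 kN

Inner diameter d_i = 71.6 − 2×7.0 = 57.60 mm
I = π(d_o⁴ − d_i⁴)/64 = π(71.6⁴ − 57.60⁴)/64 = 7.498×10^5 mm⁴
I = 7.498×10^5 mm⁴ = 7.498×10^-7 m⁴
Effective length L_e = K·L = 2 × 2.53 = 5.060 m
P_cr = π²EI / L_e² = π² × 205×10⁹ × 7.498×10^-7 / 5.060² = 5.925×10^4 N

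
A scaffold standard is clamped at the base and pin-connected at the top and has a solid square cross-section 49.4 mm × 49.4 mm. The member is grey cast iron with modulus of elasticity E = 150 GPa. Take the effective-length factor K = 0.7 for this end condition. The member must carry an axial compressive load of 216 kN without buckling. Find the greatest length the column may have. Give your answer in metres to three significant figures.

I = a⁴/12 = 49.4⁴/12 = 4.963×10^5 mm⁴
I = 4.963×10^-7 m⁴
At the buckling limit P_cr = P = 2.160×10^5 N
From P_cr = π²EI/(K·L)²:  L = (1/K)·√(π²EI/P_cr) = (1/0.7)·√(π²×1.50×10^11×4.963×10^-7/2.160×10^5)
L = 2.63 m

L_max ≈ 2.63 m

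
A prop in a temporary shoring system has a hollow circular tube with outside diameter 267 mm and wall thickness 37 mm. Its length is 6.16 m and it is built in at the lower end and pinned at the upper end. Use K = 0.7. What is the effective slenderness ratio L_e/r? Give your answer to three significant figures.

λ ≈ 52.4

Inner diameter d_i = 267 − 2×37 = 193.0 mm
I = π(d_o⁴ − d_i⁴)/64 = π(267⁴ − 193.0⁴)/64 = 1.814×10^8 mm⁴
A = 2.673×10^4 mm²;  r_min = √(I/A) = √(1.814×10^8/2.673×10^4) = 82.36 mm
L_e = K·L = 0.7 × 6.16 m = 4.312 m = 4312.0 mm
λ = L_e / r_min = 4312.0 / 82.36 = 52.4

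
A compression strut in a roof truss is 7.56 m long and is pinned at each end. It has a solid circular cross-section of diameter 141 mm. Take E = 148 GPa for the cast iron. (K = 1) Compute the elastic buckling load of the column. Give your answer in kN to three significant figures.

I = πd⁴/64 = π×141⁴/64 = 1.940×10^7 mm⁴
I = 1.940×10^7 mm⁴ = 1.940×10^-5 m⁴
Effective length L_e = K·L = 1 × 7.56 = 7.560 m
P_cr = π²EI / L_e² = π² × 148×10⁹ × 1.940×10^-5 / 7.560² = 4.959×10^5 N

P_cr ≈ 496 kN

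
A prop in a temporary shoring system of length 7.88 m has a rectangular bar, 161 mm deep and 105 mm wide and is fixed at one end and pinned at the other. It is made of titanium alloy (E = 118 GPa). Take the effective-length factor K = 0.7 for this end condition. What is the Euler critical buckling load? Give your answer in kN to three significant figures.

P_cr ≈ 594 kN

Buckling occurs about the weak axis: I_min = h·b³/12 with b = 105 mm (the shorter side).
I_min = 161×105³/12 = 1.553×10^7 mm⁴
I = 1.553×10^7 mm⁴ = 1.553×10^-5 m⁴
Effective length L_e = K·L = 0.7 × 7.88 = 5.516 m
P_cr = π²EI / L_e² = π² × 118×10⁹ × 1.553×10^-5 / 5.516² = 5.945×10^5 N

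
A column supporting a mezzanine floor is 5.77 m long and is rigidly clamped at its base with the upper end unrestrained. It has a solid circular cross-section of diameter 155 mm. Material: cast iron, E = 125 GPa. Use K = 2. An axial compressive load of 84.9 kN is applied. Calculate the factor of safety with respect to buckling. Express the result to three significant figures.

I = πd⁴/64 = π×155⁴/64 = 2.833×10^7 mm⁴
I = 2.833×10^7 mm⁴ = 2.833×10^-5 m⁴
Effective length L_e = K·L = 2 × 5.77 = 11.54 m
P_cr = π²EI / L_e² = π² × 125×10⁹ × 2.833×10^-5 / 11.54² = 2.625×10^5 N
Factor of safety n = P_cr / P = 262.48 / 84.9 = 3.09

n ≈ 3.09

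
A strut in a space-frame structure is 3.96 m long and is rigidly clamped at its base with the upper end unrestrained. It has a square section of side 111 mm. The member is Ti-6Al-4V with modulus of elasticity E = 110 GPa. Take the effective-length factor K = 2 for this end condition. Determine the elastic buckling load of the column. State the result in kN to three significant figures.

I = a⁴/12 = 111⁴/12 = 1.265×10^7 mm⁴
I = 1.265×10^7 mm⁴ = 1.265×10^-5 m⁴
Effective length L_e = K·L = 2 × 3.96 = 7.920 m
P_cr = π²EI / L_e² = π² × 110×10⁹ × 1.265×10^-5 / 7.920² = 2.190×10^5 N

P_cr ≈ 219 kN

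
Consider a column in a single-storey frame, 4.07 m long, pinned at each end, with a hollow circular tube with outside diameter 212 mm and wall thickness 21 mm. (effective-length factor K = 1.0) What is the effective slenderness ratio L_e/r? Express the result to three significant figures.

Inner diameter d_i = 212 − 2×21 = 170.0 mm
I = π(d_o⁴ − d_i⁴)/64 = π(212⁴ − 170.0⁴)/64 = 5.816×10^7 mm⁴
A = 1.260×10^4 mm²;  r_min = √(I/A) = √(5.816×10^7/1.260×10^4) = 67.94 mm
L_e = K·L = 1 × 4.07 m = 4.070 m = 4070.0 mm
λ = L_e / r_min = 4070.0 / 67.94 = 59.9

λ ≈ 59.9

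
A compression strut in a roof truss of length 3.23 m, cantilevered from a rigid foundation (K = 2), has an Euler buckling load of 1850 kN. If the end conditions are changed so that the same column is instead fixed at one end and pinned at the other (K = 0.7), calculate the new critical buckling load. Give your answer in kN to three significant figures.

P_cr ≈ 15100 kN

P_cr ∝ 1/K², so P_cr,new = P_cr,old × (K_old/K_new)² = 1850 × (2/0.7)²
= 1850 × 8.163 = 15100 kN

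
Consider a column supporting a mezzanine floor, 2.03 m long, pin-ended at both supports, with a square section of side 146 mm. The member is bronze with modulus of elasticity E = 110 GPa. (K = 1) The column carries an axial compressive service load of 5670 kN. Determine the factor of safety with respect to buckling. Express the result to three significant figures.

I = a⁴/12 = 146⁴/12 = 3.786×10^7 mm⁴
I = 3.786×10^7 mm⁴ = 3.786×10^-5 m⁴
Effective length L_e = K·L = 1 × 2.03 = 2.030 m
P_cr = π²EI / L_e² = π² × 110×10⁹ × 3.786×10^-5 / 2.030² = 9.975×10^6 N
Factor of safety n = P_cr / P = 9975.4 / 5670 = 1.76

n ≈ 1.76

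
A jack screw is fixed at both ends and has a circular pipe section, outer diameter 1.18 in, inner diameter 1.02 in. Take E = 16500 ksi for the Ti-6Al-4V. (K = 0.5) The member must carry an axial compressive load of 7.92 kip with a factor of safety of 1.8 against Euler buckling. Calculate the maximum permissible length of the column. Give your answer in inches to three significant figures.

d_o = 1.18 in, d_i = 1.02 in
I = π(d_o⁴ − d_i⁴)/64 = π(1.18⁴ − 1.020⁴)/64 = 4.204×10^-2 in⁴
Required critical load P_cr = n·P = 1.8 × 7.92 = 14.26 kip = 1.426×10^4 lb
From P_cr = π²EI/(K·L)²:  L = (1/K)·√(π²EI/P_cr) = (1/0.5)·√(π²×1.65×10^7×4.204×10^-2/1.426×10^4)
L = 43.8 in

L_max ≈ 43.8 in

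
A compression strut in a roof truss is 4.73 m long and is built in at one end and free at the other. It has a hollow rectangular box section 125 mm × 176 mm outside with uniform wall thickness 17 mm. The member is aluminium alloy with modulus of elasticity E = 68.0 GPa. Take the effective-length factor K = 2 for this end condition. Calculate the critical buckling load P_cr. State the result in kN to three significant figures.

P_cr ≈ 148 kN

Inner dimensions: h_i = 176 − 2×17 = 142.0 mm, b_i = 125 − 2×17 = 91.00 mm
Weak-axis I_min = (h_o·b_o³ − h_i·b_i³)/12 with b_o = 125, b_i = 91.00 mm (shorter outer/inner sides).
I_min = (176×125³ − 142.0×91.00³)/12 = 1.973×10^7 mm⁴
I = 1.973×10^7 mm⁴ = 1.973×10^-5 m⁴
Effective length L_e = K·L = 2 × 4.73 = 9.460 m
P_cr = π²EI / L_e² = π² × 68.0×10⁹ × 1.973×10^-5 / 9.460² = 1.480×10^5 N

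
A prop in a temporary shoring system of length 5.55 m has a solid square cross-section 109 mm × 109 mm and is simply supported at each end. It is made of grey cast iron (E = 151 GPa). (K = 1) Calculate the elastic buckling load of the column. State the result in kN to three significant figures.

P_cr ≈ 569 kN

I = a⁴/12 = 109⁴/12 = 1.176×10^7 mm⁴
I = 1.176×10^7 mm⁴ = 1.176×10^-5 m⁴
Effective length L_e = K·L = 1 × 5.55 = 5.550 m
P_cr = π²EI / L_e² = π² × 151×10⁹ × 1.176×10^-5 / 5.550² = 5.691×10^5 N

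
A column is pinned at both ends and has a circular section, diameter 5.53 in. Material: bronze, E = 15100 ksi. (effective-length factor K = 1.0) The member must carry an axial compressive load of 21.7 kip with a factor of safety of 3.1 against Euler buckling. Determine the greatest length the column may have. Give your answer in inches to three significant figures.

I = πd⁴/64 = π×5.53⁴/64 = 45.91 in⁴
Required critical load P_cr = n·P = 3.1 × 21.7 = 67.27 kip = 6.727×10^4 lb
From P_cr = π²EI/(K·L)²:  L = (1/K)·√(π²EI/P_cr) = (1/1)·√(π²×1.51×10^7×45.91/6.727×10^4)
L = 319 in

L_max ≈ 319 in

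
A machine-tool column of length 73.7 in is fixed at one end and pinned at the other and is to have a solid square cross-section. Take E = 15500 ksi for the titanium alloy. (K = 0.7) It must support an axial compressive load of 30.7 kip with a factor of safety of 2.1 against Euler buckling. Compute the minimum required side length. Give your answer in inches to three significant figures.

a ≈ 1.92 in

Required P_cr = n·P = 2.1 × 30.7 = 64.47 kip
L_e = K·L = 0.7 × 73.7 = 51.59 in
Required I = P_cr·L_e²/(π²E) = 6.447×10^4 × 51.59² / (π² × 1.55×10^7) = 1.122 in⁴
Solid square: I = a⁴/12  ⇒  a = (12I)^(1/4) = (12×1.122)^(1/4) = 1.92 in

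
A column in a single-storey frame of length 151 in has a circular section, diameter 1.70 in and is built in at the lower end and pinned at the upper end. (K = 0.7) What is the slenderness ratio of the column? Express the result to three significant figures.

For a solid circle r = d/4 = 1.70/4 = 0.4250 in
L_e = K·L = 0.7 × 151 = 105.7 in
λ = L_e / r_min = 105.70 / 0.4250 = 249

λ ≈ 249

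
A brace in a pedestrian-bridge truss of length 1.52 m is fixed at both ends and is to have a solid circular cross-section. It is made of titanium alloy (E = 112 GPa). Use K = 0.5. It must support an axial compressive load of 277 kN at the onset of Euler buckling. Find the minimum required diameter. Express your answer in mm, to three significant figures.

L_e = K·L = 0.5 × 1.52 = 0.7600 m
Required I = P_cr·L_e²/(π²E) = 2.770×10^5 × 0.7600² / (π² × 1.12×10^11) = 1.447×10^-7 m⁴
I_req = 1.447×10^5 mm⁴
Solid circle: I = πd⁴/64  ⇒  d = (64I/π)^(1/4) = (64×1.447×10^5/π)^(1/4) = 41.4 mm

d ≈ 41.4 mm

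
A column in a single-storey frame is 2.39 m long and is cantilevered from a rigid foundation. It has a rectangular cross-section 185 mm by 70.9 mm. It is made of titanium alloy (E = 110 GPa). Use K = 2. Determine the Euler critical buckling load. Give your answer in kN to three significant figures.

P_cr ≈ 261 kN

Buckling occurs about the weak axis: I_min = h·b³/12 with b = 70.9 mm (the shorter side).
I_min = 185×70.9³/12 = 5.495×10^6 mm⁴
I = 5.495×10^6 mm⁴ = 5.495×10^-6 m⁴
Effective length L_e = K·L = 2 × 2.39 = 4.780 m
P_cr = π²EI / L_e² = π² × 110×10⁹ × 5.495×10^-6 / 4.780² = 2.611×10^5 N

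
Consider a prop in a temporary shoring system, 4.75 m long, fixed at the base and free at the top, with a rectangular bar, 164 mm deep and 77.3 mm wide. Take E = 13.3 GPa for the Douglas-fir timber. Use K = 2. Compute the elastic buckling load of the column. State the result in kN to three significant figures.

Buckling occurs about the weak axis: I_min = h·b³/12 with b = 77.3 mm (the shorter side).
I_min = 164×77.3³/12 = 6.312×10^6 mm⁴
I = 6.312×10^6 mm⁴ = 6.312×10^-6 m⁴
Effective length L_e = K·L = 2 × 4.75 = 9.500 m
P_cr = π²EI / L_e² = π² × 13.3×10⁹ × 6.312×10^-6 / 9.500² = 9.181×10^3 N

P_cr ≈ 9.18 kN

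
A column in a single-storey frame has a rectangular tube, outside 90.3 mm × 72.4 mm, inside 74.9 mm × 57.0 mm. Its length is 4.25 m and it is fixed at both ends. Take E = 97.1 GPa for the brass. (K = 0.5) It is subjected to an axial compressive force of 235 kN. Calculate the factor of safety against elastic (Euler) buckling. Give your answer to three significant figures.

Weak-axis I_min = (h_o·b_o³ − h_i·b_i³)/12 with b_o = 72.4, b_i = 57.00 mm (shorter outer/inner sides).
I_min = (90.3×72.4³ − 74.90×57.00³)/12 = 1.700×10^6 mm⁴
I = 1.700×10^6 mm⁴ = 1.700×10^-6 m⁴
Effective length L_e = K·L = 0.5 × 4.25 = 2.125 m
P_cr = π²EI / L_e² = π² × 97.1×10⁹ × 1.700×10^-6 / 2.125² = 3.608×10^5 N
Factor of safety n = P_cr / P = 360.75 / 235 = 1.54

n ≈ 1.54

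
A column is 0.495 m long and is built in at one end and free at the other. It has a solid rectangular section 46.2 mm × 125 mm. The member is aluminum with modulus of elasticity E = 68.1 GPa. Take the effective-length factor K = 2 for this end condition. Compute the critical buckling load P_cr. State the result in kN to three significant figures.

P_cr ≈ 704 kN

Buckling occurs about the weak axis: I_min = h·b³/12 with b = 46.2 mm (the shorter side).
I_min = 125×46.2³/12 = 1.027×10^6 mm⁴
I = 1.027×10^6 mm⁴ = 1.027×10^-6 m⁴
Effective length L_e = K·L = 2 × 0.495 = 0.9900 m
P_cr = π²EI / L_e² = π² × 68.1×10⁹ × 1.027×10^-6 / 0.9900² = 7.044×10^5 N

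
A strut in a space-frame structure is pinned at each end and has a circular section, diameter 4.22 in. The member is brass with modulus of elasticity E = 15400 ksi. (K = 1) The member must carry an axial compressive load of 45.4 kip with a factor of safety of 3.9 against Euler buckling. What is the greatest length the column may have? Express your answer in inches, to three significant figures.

L_max ≈ 116 in

I = πd⁴/64 = π×4.22⁴/64 = 15.57 in⁴
Required critical load P_cr = n·P = 3.9 × 45.4 = 177.1 kip = 1.771×10^5 lb
From P_cr = π²EI/(K·L)²:  L = (1/K)·√(π²EI/P_cr) = (1/1)·√(π²×1.54×10^7×15.57/1.771×10^5)
L = 116 in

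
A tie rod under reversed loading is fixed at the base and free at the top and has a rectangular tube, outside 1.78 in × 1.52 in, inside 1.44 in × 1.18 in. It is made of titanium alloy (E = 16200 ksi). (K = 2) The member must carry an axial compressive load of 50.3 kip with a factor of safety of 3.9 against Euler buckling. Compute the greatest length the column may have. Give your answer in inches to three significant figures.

L_max ≈ 8.12 in

Weak-axis I_min = (h_o·b_o³ − h_i·b_i³)/12 with b_o = 1.52, b_i = 1.180 in (shorter outer/inner sides).
I_min = (1.78×1.52³ − 1.440×1.180³)/12 = 0.3238 in⁴
Required critical load P_cr = n·P = 3.9 × 50.3 = 196.2 kip = 1.962×10^5 lb
From P_cr = π²EI/(K·L)²:  L = (1/K)·√(π²EI/P_cr) = (1/2)·√(π²×1.62×10^7×0.3238/1.962×10^5)
L = 8.12 in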